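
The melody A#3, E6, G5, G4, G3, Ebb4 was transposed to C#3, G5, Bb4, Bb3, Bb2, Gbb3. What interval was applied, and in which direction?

down a major sixth

From A#3 to C#3 is 6 letter names — a sixth of some quality.
C#3 to A#3 is 9 semitones, which makes it a major sixth; the second version is lower, so the direction is down.
Checking another pair — Ebb4 → Gbb3 — gives the same interval.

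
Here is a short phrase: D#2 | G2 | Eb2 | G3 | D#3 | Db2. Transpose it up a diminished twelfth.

A diminished twelfth up from D#2 gives A3.
G2 up a diminished twelfth is Db4.
Eb2 up a diminished twelfth is Bbb3.
G3 up a diminished twelfth is Db5.
A diminished twelfth up from D#3 gives A4.
A diminished twelfth up from Db2 gives Abb3.

A3 Db4 Bbb3 Db5 A4 Abb3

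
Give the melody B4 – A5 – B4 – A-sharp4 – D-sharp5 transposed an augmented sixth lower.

B4 -> Db4
A5 -> Cb5
B4 -> Db4
A#4 -> C4
D#5 -> F4

Db4 Cb5 Db4 C4 F4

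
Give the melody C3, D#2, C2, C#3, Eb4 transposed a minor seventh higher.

Bb3 C#3 Bb2 B3 Db5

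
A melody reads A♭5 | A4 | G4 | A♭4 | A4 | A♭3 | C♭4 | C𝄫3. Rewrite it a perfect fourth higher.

Db6 D5 C5 Db5 D5 Db4 Fb4 Fbb3

A perfect fourth up from Ab5 gives Db6.
A perfect fourth up from A4 gives D5.
G4 up a perfect fourth is C5.
A perfect fourth up from Ab4 gives Db5.
A perfect fourth up from A4 gives D5.
A perfect fourth up from Ab3 gives Db4.
Cb4 up a perfect fourth is Fb4.
Cbb3 up a perfect fourth is Fbb3.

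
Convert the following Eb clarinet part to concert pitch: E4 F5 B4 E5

G4 Ab5 D5 G5

The Eb clarinet sounds a minor third above written, so transpose each written note up a minor third.
E4 becomes G4
F5 becomes Ab5
B4 becomes D5
E5 becomes G5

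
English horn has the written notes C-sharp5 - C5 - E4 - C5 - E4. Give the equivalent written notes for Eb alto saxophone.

D#5 D5 F#4 D5 F#4

First find concert pitch: the English horn sounds a perfect fifth below written, so C-sharp5 C5 E4 C5 E4 sounds F#4 F4 A3 F4 A3.
Then write for Eb alto saxophone: it sounds a major sixth below written, so the part must be a major sixth above concert.
F#4 → D#5
F4 → D5
A3 → F#4
F4 → D5
A3 → F#4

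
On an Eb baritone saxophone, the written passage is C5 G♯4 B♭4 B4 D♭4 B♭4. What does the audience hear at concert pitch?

Eb3 B2 Db3 D3 Fb2 Db3

The Eb baritone saxophone sounds a major thirteenth below written, so transpose each written note down a major thirteenth.
C5 to Eb3
G#4 to B2
Bb4 to Db3
B4 to D3
Db4 to Fb2
Bb4 to Db3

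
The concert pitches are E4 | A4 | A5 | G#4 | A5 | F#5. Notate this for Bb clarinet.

F#4 B4 B5 A#4 B5 G#5

The Bb clarinet sounds a major second below written, so the written part must be a major second above concert — transpose each note up.
E4 becomes F#4
A4 becomes B4
A5 becomes B5
G#4 becomes A#4
A5 becomes B5
F#5 becomes G#5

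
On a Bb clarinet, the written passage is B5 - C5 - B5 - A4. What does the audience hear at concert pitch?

The Bb clarinet sounds a major second below written, so transpose each written note down a major second.
B5 to A5
C5 to Bb4
B5 to A5
A4 to G4

A5 Bb4 A5 G4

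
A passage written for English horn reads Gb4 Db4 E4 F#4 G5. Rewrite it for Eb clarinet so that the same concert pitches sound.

Ab3 Eb3 F#3 G#3 A4

First find concert pitch: the English horn sounds a perfect fifth below written, so Gb4 Db4 E4 F#4 G5 sounds Cb4 Gb3 A3 B3 C5.
Then write for Eb clarinet: it sounds a minor third above written, so the part must be a minor third below concert.
Cb4 → Ab3
Gb3 → Eb3
A3 → F#3
B3 → G#3
C5 → A4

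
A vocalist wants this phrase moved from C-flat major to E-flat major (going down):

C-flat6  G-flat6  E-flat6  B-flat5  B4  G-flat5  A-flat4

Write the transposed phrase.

From C-flat down to E-flat is a minor sixth; apply that to each pitch.
Cb6 to Eb5
Gb6 to Bb5
Eb6 to G5
Bb5 to D5
B4 to D#4
Gb5 to Bb4
Ab4 to C4

Eb5 Bb5 G5 D5 D#4 Bb4 C4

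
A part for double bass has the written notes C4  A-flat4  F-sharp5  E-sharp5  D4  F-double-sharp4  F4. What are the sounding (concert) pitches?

C3 Ab3 F#4 E#4 D3 F##3 F3

The double bass sounds a perfect octave below written, so transpose each written note down a perfect octave.
C4 to C3
Ab4 to Ab3
F#5 to F#4
E#5 to E#4
D4 to D3
F##4 to F##3
F4 to F3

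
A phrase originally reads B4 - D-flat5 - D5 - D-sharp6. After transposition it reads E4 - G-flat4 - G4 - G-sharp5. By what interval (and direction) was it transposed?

From B4 to E4 is 5 letter names — a fifth of some quality.
E4 to B4 is 7 semitones, which makes it a perfect fifth; the second version is lower, so the direction is down.
Checking another pair — D#6 → G#5 — gives the same interval.

down a perfect fifth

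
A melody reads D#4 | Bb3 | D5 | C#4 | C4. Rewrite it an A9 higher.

E##5 C#5 E#6 D##5 D#5

D#4 up an augmented ninth is E##5.
An augmented ninth up from Bb3 gives C#5.
D5: a ninth up reaches E, and 15 semitones makes it E#6.
C#4 up an augmented ninth is D##5.
An augmented ninth up from C4 gives D#5.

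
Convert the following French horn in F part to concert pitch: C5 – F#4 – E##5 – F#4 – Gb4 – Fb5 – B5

F4 B3 A##4 B3 Cb4 Bbb4 E5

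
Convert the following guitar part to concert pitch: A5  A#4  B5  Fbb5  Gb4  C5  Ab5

A4 A#3 B4 Fbb4 Gb3 C4 Ab4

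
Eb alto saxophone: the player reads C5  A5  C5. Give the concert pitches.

Eb4 C5 Eb4

The Eb alto saxophone sounds a major sixth below written, so transpose each written note down a major sixth.
C5 to Eb4
A5 to C5
C5 to Eb4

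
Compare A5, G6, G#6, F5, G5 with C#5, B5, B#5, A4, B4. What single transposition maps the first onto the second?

Take the first pair: A5 → C#5. A to C spans 6 letter names, so the interval is some kind of sixth.
C#5 to A5 is 8 semitones, which makes it a minor sixth; the second version is lower, so the direction is down.
Checking another pair — G5 → B4 — gives the same interval.

down a minor sixth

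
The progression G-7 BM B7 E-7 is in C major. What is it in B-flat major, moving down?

C major down to B-flat major is a major second; each chord root moves by that interval while the quality stays the same.
G-7: root G down a major second → F, giving F-7.
BM: root B down a major second → A, giving AM.
B7: root B down a major second → A, giving A7.
E-7: root E down a major second → D, giving D-7.

F-7 AM A7 D-7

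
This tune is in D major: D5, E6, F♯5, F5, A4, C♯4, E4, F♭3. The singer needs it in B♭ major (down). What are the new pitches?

From D down to B♭ is a major third; apply that to each pitch.
D5 becomes Bb4
E6 becomes C6
F#5 becomes D5
F5 becomes Db5
A4 becomes F4
C#4 becomes A3
E4 becomes C4
Fb3 becomes Dbb3

Bb4 C6 D5 Db5 F4 A3 C4 Dbb3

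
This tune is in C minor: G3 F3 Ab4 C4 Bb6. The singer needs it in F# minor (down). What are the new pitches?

C#3 B2 D4 F#3 E6

From C down to F# is a diminished fifth; apply that to each pitch.
G3 becomes C#3
F3 becomes B2
Ab4 becomes D4
C4 becomes F#3
Bb6 becomes E6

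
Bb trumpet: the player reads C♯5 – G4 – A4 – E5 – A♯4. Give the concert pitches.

B4 F4 G4 D5 G#4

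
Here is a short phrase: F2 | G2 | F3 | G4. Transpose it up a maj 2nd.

G2 A2 G3 A4

F2 gives G2
G2 gives A2
F3 gives G3
G4 gives A4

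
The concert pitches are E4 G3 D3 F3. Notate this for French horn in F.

B4 D4 A3 C4

Written C4 sounds as F3 on the French horn in F, so concert pitches are written a perfect fifth up.
E4 to B4
G3 to D4
D3 to A3
F3 to C4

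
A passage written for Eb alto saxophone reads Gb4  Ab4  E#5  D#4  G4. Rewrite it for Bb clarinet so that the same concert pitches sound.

Cb4 Db4 A#4 G#3 C4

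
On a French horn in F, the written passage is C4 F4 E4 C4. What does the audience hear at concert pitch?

F3 Bb3 A3 F3

The French horn in F sounds a perfect fifth below written, so transpose each written note down a perfect fifth.
C4 → F3
F4 → Bb3
E4 → A3
C4 → F3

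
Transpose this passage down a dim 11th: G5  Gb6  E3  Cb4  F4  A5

D#4 D5 B#1 G2 C#3 E#4

G5 gives D#4
Gb6 gives D5
E3 gives B#1
Cb4 gives G2
F4 gives C#3
A5 gives E#4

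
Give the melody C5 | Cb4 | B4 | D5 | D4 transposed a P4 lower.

G4 Gb3 F#4 A4 A3

C5 becomes G4
Cb4 becomes Gb3
B4 becomes F#4
D5 becomes A4
D4 becomes A3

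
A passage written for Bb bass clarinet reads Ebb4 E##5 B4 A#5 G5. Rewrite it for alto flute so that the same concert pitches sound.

First find concert pitch: the Bb bass clarinet sounds a major ninth below written, so Ebb4 E##5 B4 A#5 G5 sounds Dbb3 D##4 A3 G#4 F4.
Then write for alto flute: it sounds a perfect fourth below written, so the part must be a perfect fourth above concert.
Dbb3 → Gbb3
D##4 → G##4
A3 → D4
G#4 → C#5
F4 → Bb4

Gbb3 G##4 D4 C#5 Bb4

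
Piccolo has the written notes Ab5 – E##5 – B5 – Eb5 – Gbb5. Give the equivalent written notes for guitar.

First find concert pitch: the piccolo sounds a perfect octave above written, so Ab5 E##5 B5 Eb5 Gbb5 sounds Ab6 E##6 B6 Eb6 Gbb6.
Then write for guitar: it sounds a perfect octave below written, so the part must be a perfect octave above concert.
Ab6 → Ab7
E##6 → E##7
B6 → B7
Eb6 → Eb7
Gbb6 → Gbb7

Ab7 E##7 B7 Eb7 Gbb7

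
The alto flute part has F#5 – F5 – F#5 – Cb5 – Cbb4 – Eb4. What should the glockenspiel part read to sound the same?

First find concert pitch: the alto flute sounds a perfect fourth below written, so F#5 F5 F#5 Cb5 Cbb4 Eb4 sounds C#5 C5 C#5 Gb4 Gbb3 Bb3.
Then write for glockenspiel: it sounds a perfect fifteenth above written, so the part must be a perfect fifteenth below concert.
C#5 → C#3
C5 → C3
C#5 → C#3
Gb4 → Gb2
Gbb3 → Gbb1
Bb3 → Bb1

C#3 C3 C#3 Gb2 Gbb1 Bb1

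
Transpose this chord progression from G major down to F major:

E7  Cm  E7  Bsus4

D7 Bbm D7 Asus4

G major down to F major is a major second; each chord root moves by that interval while the quality stays the same.
E7: root E down a major second → D, giving D7.
Cm: root C down a major second → Bb, giving Bbm.
E7: root E down a major second → D, giving D7.
Bsus4: root B down a major second → A, giving Asus4.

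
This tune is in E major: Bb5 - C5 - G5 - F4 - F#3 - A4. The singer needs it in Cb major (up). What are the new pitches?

Gbb6 Abb5 Ebb6 Dbb5 Db4 Fb5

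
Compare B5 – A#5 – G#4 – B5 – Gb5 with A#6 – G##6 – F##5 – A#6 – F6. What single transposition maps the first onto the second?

up a major seventh

Take the first pair: B5 → A#6. B to A spans 7 letter names, so the interval is some kind of seventh.
B5 to A#6 is 11 semitones, which makes it a major seventh; the second version is higher, so the direction is up.
Checking another pair — Gb5 → F6 — gives the same interval.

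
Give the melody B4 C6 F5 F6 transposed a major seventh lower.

C4 Db5 Gb4 Gb5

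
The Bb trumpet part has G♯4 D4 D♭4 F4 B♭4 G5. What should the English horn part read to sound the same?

C#5 G4 Gb4 Bb4 Eb5 C6

First find concert pitch: the Bb trumpet sounds a major second below written, so G♯4 D4 D♭4 F4 B♭4 G5 sounds F#4 C4 Cb4 Eb4 Ab4 F5.
Then write for English horn: it sounds a perfect fifth below written, so the part must be a perfect fifth above concert.
F#4 → C#5
C4 → G4
Cb4 → Gb4
Eb4 → Bb4
Ab4 → Eb5
F5 → C6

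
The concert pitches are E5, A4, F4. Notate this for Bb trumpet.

F#5 B4 G4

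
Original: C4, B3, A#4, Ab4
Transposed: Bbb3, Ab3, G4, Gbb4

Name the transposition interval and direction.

Take the first pair: C4 → Bbb3. C to B spans 2 letter names, so the interval is some kind of second.
Bbb3 to C4 is 3 semitones, which makes it an augmented second; the second version is lower, so the direction is down.
Checking another pair — Ab4 → Gbb4 — gives the same interval.

down an augmented second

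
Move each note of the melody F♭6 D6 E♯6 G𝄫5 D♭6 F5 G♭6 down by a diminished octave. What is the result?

Fb6 down a diminished octave is F5.
D6 down a diminished octave is D#5.
E#6: an octave down reaches E, and 11 semitones makes it E##5.
Gbb5: an octave down reaches G, and 11 semitones makes it Gb4.
A diminished octave down from Db6 gives D5.
F5: an octave down reaches F, and 11 semitones makes it F#4.
Gb6 down a diminished octave is G5.

F5 D#5 E##5 Gb4 D5 F#4 G5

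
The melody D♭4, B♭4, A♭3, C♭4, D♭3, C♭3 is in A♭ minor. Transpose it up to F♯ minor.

B4 G#5 F#4 A4 B3 A3

A♭ minor to F♯ minor up is an augmented sixth, so every note moves up by that interval.
Db4 gives B4
Bb4 gives G#5
Ab3 gives F#4
Cb4 gives A4
Db3 gives B3
Cb3 gives A3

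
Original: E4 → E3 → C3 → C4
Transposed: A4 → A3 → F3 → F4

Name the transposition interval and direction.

From E4 to A4 is 4 letter names — a fourth of some quality.
E4 to A4 is 5 semitones, which makes it a perfect fourth; the second version is higher, so the direction is up.
Checking another pair — C4 → F4 — gives the same interval.

up a perfect fourth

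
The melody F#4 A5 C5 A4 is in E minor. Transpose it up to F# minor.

From E up to F# is a major second; apply that to each pitch.
F#4 gives G#4
A5 gives B5
C5 gives D5
A4 gives B4

G#4 B5 D5 B4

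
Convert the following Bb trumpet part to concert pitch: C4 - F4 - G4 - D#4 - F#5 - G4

Bb3 Eb4 F4 C#4 E5 F4

The Bb trumpet sounds a major second below written, so transpose each written note down a major second.
C4 to Bb3
F4 to Eb4
G4 to F4
D#4 to C#4
F#5 to E5
G4 to F4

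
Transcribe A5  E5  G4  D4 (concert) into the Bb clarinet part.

Written C4 sounds as Bb3 on the Bb clarinet, so concert pitches are written a major second up.
A5 -> B5
E5 -> F#5
G4 -> A4
D4 -> E4

B5 F#5 A4 E4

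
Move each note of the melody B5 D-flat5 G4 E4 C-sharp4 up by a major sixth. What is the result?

B5: a sixth up reaches G, and 9 semitones makes it G#6.
Db5 up a major sixth is Bb5.
G4 up a major sixth is E5.
E4: a sixth up reaches C, and 9 semitones makes it C#5.
C#4: a sixth up reaches A, and 9 semitones makes it A#4.

G#6 Bb5 E5 C#5 A#4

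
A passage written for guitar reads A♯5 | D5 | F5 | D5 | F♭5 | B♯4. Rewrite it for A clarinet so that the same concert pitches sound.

C#5 F4 Ab4 F4 Abb4 D#4

First find concert pitch: the guitar sounds a perfect octave below written, so A♯5 D5 F5 D5 F♭5 B♯4 sounds A#4 D4 F4 D4 Fb4 B#3.
Then write for A clarinet: it sounds a minor third below written, so the part must be a minor third above concert.
A#4 → C#5
D4 → F4
F4 → Ab4
D4 → F4
Fb4 → Abb4
B#3 → D#4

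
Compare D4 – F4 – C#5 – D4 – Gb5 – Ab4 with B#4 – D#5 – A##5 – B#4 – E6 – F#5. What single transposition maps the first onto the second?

Take the first pair: D4 → B#4. D to B spans 6 letter names, so the interval is some kind of sixth.
D4 to B#4 is 10 semitones, which makes it an augmented sixth; the second version is higher, so the direction is up.
Checking another pair — Ab4 → F#5 — gives the same interval.

up an augmented sixth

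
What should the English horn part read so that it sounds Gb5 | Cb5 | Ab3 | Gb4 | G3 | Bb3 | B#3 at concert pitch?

The English horn sounds a perfect fifth below written, so the written part must be a perfect fifth above concert — transpose each note up.
Gb5 becomes Db6
Cb5 becomes Gb5
Ab3 becomes Eb4
Gb4 becomes Db5
G3 becomes D4
Bb3 becomes F4
B#3 becomes F##4

Db6 Gb5 Eb4 Db5 D4 F4 F##4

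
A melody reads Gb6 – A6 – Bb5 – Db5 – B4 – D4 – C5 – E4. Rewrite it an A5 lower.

Cbb6 Db6 Ebb5 Gbb4 Eb4 Gb3 Fb4 Ab3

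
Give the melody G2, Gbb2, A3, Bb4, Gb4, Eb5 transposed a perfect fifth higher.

G2 up a perfect fifth is D3.
Gbb2: a fifth up reaches D, and 7 semitones makes it Dbb3.
A perfect fifth up from A3 gives E4.
Bb4 up a perfect fifth is F5.
Gb4 up a perfect fifth is Db5.
A perfect fifth up from Eb5 gives Bb5.

D3 Dbb3 E4 F5 Db5 Bb5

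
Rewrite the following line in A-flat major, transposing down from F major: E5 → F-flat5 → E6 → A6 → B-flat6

F major to A-flat major down is a major sixth, so every note moves down by that interval.
E5 becomes G4
Fb5 becomes Abb4
E6 becomes G5
A6 becomes C6
Bb6 becomes Db6

G4 Abb4 G5 C6 Db6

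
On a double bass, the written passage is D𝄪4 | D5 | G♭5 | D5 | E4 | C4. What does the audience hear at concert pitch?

D##3 D4 Gb4 D4 E3 C3

The double bass sounds a perfect octave below written, so transpose each written note down a perfect octave.
D##4 to D##3
D5 to D4
Gb5 to Gb4
D5 to D4
E4 to E3
C4 to C3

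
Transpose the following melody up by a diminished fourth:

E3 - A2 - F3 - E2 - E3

Ab3 Db3 Bbb3 Ab2 Ab3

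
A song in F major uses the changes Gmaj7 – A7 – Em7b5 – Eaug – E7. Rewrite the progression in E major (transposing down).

F major down to E major is a minor second; each chord root moves by that interval while the quality stays the same.
Gmaj7: root G down a minor second → F#, giving F#maj7.
A7: root A down a minor second → G#, giving G#7.
Em7b5: root E down a minor second → D#, giving D#m7b5.
Eaug: root E down a minor second → D#, giving D#aug.
E7: root E down a minor second → D#, giving D#7.

F#maj7 G#7 D#m7b5 D#aug D#7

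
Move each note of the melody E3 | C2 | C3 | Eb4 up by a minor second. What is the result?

F3 Db2 Db3 Fb4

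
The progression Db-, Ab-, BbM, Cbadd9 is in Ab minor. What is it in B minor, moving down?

Ab minor down to B minor is a diminished seventh; each chord root moves by that interval while the quality stays the same.
Db-: root Db down a diminished seventh → E, giving E-.
Ab-: root Ab down a diminished seventh → B, giving B-.
BbM: root Bb down a diminished seventh → C#, giving C#M.
Cbadd9: root Cb down a diminished seventh → D, giving Dadd9.

E- B- C#M Dadd9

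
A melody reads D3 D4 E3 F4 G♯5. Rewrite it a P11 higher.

G4 G5 A4 Bb5 C#7

D3 gives G4
D4 gives G5
E3 gives A4
F4 gives Bb5
G#5 gives C#7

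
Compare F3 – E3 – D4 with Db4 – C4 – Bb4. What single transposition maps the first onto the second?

Take the first pair: F3 → Db4. F to D spans 6 letter names, so the interval is some kind of sixth.
F3 to Db4 is 8 semitones, which makes it a minor sixth; the second version is higher, so the direction is up.
Checking another pair — D4 → Bb4 — gives the same interval.

up a minor sixth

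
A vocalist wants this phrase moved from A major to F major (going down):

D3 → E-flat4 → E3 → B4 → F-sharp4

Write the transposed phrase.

From A down to F is a major third; apply that to each pitch.
D3 to Bb2
Eb4 to Cb4
E3 to C3
B4 to G4
F#4 to D4

Bb2 Cb4 C3 G4 D4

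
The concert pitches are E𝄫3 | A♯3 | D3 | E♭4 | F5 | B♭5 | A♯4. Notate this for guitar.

Ebb4 A#4 D4 Eb5 F6 Bb6 A#5

The guitar sounds a perfect octave below written, so the written part must be a perfect octave above concert — transpose each note up.
Ebb3 to Ebb4
A#3 to A#4
D3 to D4
Eb4 to Eb5
F5 to F6
Bb5 to Bb6
A#4 to A#5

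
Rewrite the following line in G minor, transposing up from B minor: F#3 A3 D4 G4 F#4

D4 F4 Bb4 Eb5 D5

From B up to G is a minor sixth; apply that to each pitch.
F#3 gives D4
A3 gives F4
D4 gives Bb4
G4 gives Eb5
F#4 gives D5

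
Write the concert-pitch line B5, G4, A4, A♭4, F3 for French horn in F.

The French horn in F sounds a perfect fifth below written, so the written part must be a perfect fifth above concert — transpose each note up.
B5 -> F#6
G4 -> D5
A4 -> E5
Ab4 -> Eb5
F3 -> C4

F#6 D5 E5 Eb5 C4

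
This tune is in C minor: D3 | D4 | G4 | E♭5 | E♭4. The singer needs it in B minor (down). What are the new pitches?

C minor to B minor down is a minor second, so every note moves down by that interval.
D3 becomes C#3
D4 becomes C#4
G4 becomes F#4
Eb5 becomes D5
Eb4 becomes D4

C#3 C#4 F#4 D5 D4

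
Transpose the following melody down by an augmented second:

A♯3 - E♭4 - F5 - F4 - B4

An augmented second down from A#3 gives G3.
Eb4 down an augmented second is Dbb4.
F5: a second down reaches E, and 3 semitones makes it Ebb5.
An augmented second down from F4 gives Ebb4.
An augmented second down from B4 gives Ab4.

G3 Dbb4 Ebb5 Ebb4 Ab4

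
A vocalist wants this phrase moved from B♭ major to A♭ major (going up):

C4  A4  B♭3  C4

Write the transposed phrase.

Bb4 G5 Ab4 Bb4

From B♭ up to A♭ is a minor seventh; apply that to each pitch.
C4 → Bb4
A4 → G5
Bb3 → Ab4
C4 → Bb4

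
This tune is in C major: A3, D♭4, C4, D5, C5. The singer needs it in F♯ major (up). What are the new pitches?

D#4 G4 F#4 G#5 F#5

C major to F♯ major up is an augmented fourth, so every note moves up by that interval.
A3 → D#4
Db4 → G4
C4 → F#4
D5 → G#5
C5 → F#5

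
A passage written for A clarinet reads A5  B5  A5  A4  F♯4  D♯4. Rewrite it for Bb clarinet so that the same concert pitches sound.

G#5 A#5 G#5 G#4 E#4 C##4

First find concert pitch: the A clarinet sounds a minor third below written, so A5 B5 A5 A4 F♯4 D♯4 sounds F#5 G#5 F#5 F#4 D#4 B#3.
Then write for Bb clarinet: it sounds a major second below written, so the part must be a major second above concert.
F#5 → G#5
G#5 → A#5
F#5 → G#5
F#4 → G#4
D#4 → E#4
B#3 → C##4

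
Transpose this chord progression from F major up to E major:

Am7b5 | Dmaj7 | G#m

G#m7b5 C#maj7 F##m

F major up to E major is a major seventh; each chord root moves by that interval while the quality stays the same.
Am7b5: root A up a major seventh → G#, giving G#m7b5.
Dmaj7: root D up a major seventh → C#, giving C#maj7.
G#m: root G# up a major seventh → F##, giving F##m.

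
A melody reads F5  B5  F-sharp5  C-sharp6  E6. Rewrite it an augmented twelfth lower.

Bbb3 Eb4 Bb3 F4 Ab4

F5 becomes Bbb3
B5 becomes Eb4
F#5 becomes Bb3
C#6 becomes F4
E6 becomes Ab4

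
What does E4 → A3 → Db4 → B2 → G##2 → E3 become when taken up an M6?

C#5 F#4 Bb4 G#3 E##3 C#4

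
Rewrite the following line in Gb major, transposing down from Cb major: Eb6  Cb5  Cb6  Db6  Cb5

From Cb down to Gb is a perfect fourth; apply that to each pitch.
Eb6 → Bb5
Cb5 → Gb4
Cb6 → Gb5
Db6 → Ab5
Cb5 → Gb4

Bb5 Gb4 Gb5 Ab5 Gb4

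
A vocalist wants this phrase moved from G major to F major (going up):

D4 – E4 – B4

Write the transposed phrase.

C5 D5 A5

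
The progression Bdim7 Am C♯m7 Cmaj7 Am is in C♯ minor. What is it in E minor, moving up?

Ddim7 Cm Em7 Ebmaj7 Cm

C♯ minor up to E minor is a minor third; each chord root moves by that interval while the quality stays the same.
Bdim7: root B up a minor third → D, giving Ddim7.
Am: root A up a minor third → C, giving Cm.
C♯m7: root C♯ up a minor third → E, giving Em7.
Cmaj7: root C up a minor third → Eb, giving Ebmaj7.
Am: root A up a minor third → C, giving Cm.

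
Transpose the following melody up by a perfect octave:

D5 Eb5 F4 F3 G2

D6 Eb6 F5 F4 G3

D5 becomes D6
Eb5 becomes Eb6
F4 becomes F5
F3 becomes F4
G2 becomes G3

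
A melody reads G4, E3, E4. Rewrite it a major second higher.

A4 F#3 F#4

G4 -> A4
E3 -> F#3
E4 -> F#4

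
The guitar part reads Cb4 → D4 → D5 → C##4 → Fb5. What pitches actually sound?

Cb3 D3 D4 C##3 Fb4

Written C4 on the guitar sounds as C3, a perfect octave lower; apply that shift to every note.
Cb4 gives Cb3
D4 gives D3
D5 gives D4
C##4 gives C##3
Fb5 gives Fb4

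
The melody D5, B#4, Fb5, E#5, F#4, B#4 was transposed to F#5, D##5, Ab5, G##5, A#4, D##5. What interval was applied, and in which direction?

up a major third

From D5 to F#5 is 3 letter names — a third of some quality.
D5 to F#5 is 4 semitones, which makes it a major third; the second version is higher, so the direction is up.
Checking another pair — B#4 → D##5 — gives the same interval.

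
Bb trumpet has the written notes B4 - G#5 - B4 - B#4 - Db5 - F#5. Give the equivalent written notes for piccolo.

First find concert pitch: the Bb trumpet sounds a major second below written, so B4 G#5 B4 B#4 Db5 F#5 sounds A4 F#5 A4 A#4 Cb5 E5.
Then write for piccolo: it sounds a perfect octave above written, so the part must be a perfect octave below concert.
A4 → A3
F#5 → F#4
A4 → A3
A#4 → A#3
Cb5 → Cb4
E5 → E4

A3 F#4 A3 A#3 Cb4 E4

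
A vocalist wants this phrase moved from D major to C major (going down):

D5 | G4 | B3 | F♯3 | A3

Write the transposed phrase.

C5 F4 A3 E3 G3

D major to C major down is a major second, so every note moves down by that interval.
D5 becomes C5
G4 becomes F4
B3 becomes A3
F#3 becomes E3
A3 becomes G3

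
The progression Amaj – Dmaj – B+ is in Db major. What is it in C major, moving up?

Db major up to C major is a major seventh; each chord root moves by that interval while the quality stays the same.
Amaj: root A up a major seventh → G#, giving G#maj.
Dmaj: root D up a major seventh → C#, giving C#maj.
B+: root B up a major seventh → A#, giving A#+.

G#maj C#maj A#+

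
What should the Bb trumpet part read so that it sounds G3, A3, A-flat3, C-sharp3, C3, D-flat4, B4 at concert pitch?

A3 B3 Bb3 D#3 D3 Eb4 C#5

The Bb trumpet sounds a major second below written, so the written part must be a major second above concert — transpose each note up.
G3 becomes A3
A3 becomes B3
Ab3 becomes Bb3
C#3 becomes D#3
C3 becomes D3
Db4 becomes Eb4
B4 becomes C#5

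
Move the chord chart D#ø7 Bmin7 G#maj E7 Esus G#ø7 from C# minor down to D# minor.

E#ø7 C#min7 A#maj F#7 F#sus A#ø7

C# minor down to D# minor is a minor seventh; each chord root moves by that interval while the quality stays the same.
D#ø7: root D# down a minor seventh → E#, giving E#ø7.
Bmin7: root B down a minor seventh → C#, giving C#min7.
G#maj: root G# down a minor seventh → A#, giving A#maj.
E7: root E down a minor seventh → F#, giving F#7.
Esus: root E down a minor seventh → F#, giving F#sus.
G#ø7: root G# down a minor seventh → A#, giving A#ø7.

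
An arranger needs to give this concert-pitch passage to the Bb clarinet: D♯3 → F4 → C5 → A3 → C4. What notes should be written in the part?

E#3 G4 D5 B3 D4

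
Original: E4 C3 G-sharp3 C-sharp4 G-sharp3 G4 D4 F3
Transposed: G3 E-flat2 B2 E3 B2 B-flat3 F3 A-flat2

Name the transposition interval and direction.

Take the first pair: E4 → G3. E to G spans 6 letter names, so the interval is some kind of sixth.
G3 to E4 is 9 semitones, which makes it a major sixth; the second version is lower, so the direction is down.
Checking another pair — F3 → Ab2 — gives the same interval.

down a major sixth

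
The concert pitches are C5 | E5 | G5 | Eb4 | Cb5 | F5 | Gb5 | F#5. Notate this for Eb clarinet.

Written C4 sounds as Eb4 on the Eb clarinet, so concert pitches are written a minor third down.
C5 to A4
E5 to C#5
G5 to E5
Eb4 to C4
Cb5 to Ab4
F5 to D5
Gb5 to Eb5
F#5 to D#5

A4 C#5 E5 C4 Ab4 D5 Eb5 D#5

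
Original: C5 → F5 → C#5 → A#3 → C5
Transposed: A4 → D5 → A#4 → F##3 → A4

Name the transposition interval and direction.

down a minor third

From C5 to A4 is 3 letter names — a third of some quality.
A4 to C5 is 3 semitones, which makes it a minor third; the second version is lower, so the direction is down.
Checking another pair — C5 → A4 — gives the same interval.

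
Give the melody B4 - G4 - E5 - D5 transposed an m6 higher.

A minor sixth up from B4 gives G5.
G4 up a minor sixth is Eb5.
E5 up a minor sixth is C6.
D5 up a minor sixth is Bb5.

G5 Eb5 C6 Bb5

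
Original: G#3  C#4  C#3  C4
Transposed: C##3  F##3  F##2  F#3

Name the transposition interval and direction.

down a diminished fifth

Take the first pair: G#3 → C##3. G to C spans 5 letter names, so the interval is some kind of fifth.
C##3 to G#3 is 6 semitones, which makes it a diminished fifth; the second version is lower, so the direction is down.
Checking another pair — C4 → F#3 — gives the same interval.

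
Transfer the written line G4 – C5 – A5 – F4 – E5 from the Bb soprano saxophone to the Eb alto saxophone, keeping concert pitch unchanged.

D5 G5 E6 C5 B5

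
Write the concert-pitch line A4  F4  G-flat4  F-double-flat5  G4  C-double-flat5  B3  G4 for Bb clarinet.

The Bb clarinet sounds a major second below written, so the written part must be a major second above concert — transpose each note up.
A4 → B4
F4 → G4
Gb4 → Ab4
Fbb5 → Gbb5
G4 → A4
Cbb5 → Dbb5
B3 → C#4
G4 → A4

B4 G4 Ab4 Gbb5 A4 Dbb5 C#4 A4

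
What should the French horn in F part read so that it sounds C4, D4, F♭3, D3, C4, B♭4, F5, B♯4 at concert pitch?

Written C4 sounds as F3 on the French horn in F, so concert pitches are written a perfect fifth up.
C4 → G4
D4 → A4
Fb3 → Cb4
D3 → A3
C4 → G4
Bb4 → F5
F5 → C6
B#4 → F##5

G4 A4 Cb4 A3 G4 F5 C6 F##5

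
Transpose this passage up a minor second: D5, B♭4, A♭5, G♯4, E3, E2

Eb5 Cb5 Bbb5 A4 F3 F2

D5 up a minor second is Eb5.
Bb4: a second up reaches C, and 1 semitone makes it Cb5.
Ab5 up a minor second is Bbb5.
A minor second up from G#4 gives A4.
E3 up a minor second is F3.
E2 up a minor second is F2.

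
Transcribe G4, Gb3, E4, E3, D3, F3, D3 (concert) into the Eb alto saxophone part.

E5 Eb4 C#5 C#4 B3 D4 B3

Written C4 sounds as Eb3 on the Eb alto saxophone, so concert pitches are written a major sixth up.
G4 becomes E5
Gb3 becomes Eb4
E4 becomes C#5
E3 becomes C#4
D3 becomes B3
F3 becomes D4
D3 becomes B3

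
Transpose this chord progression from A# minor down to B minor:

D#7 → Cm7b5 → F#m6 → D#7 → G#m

E7 Dbm7b5 Gm6 E7 Am

A# minor down to B minor is a major seventh; each chord root moves by that interval while the quality stays the same.
D#7: root D# down a major seventh → E, giving E7.
Cm7b5: root C down a major seventh → Db, giving Dbm7b5.
F#m6: root F# down a major seventh → G, giving Gm6.
D#7: root D# down a major seventh → E, giving E7.
G#m: root G# down a major seventh → A, giving Am.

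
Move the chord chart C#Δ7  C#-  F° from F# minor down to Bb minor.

FΔ7 F- Bbb°

F# minor down to Bb minor is an augmented fifth; each chord root moves by that interval while the quality stays the same.
C#Δ7: root C# down an augmented fifth → F, giving FΔ7.
C#-: root C# down an augmented fifth → F, giving F-.
F°: root F down an augmented fifth → Bbb, giving Bbb°.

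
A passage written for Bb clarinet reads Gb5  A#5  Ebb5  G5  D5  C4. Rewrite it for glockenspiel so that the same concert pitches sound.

Fb3 G#3 Dbb3 F3 C3 Bb1

First find concert pitch: the Bb clarinet sounds a major second below written, so Gb5 A#5 Ebb5 G5 D5 C4 sounds Fb5 G#5 Dbb5 F5 C5 Bb3.
Then write for glockenspiel: it sounds a perfect fifteenth above written, so the part must be a perfect fifteenth below concert.
Fb5 → Fb3
G#5 → G#3
Dbb5 → Dbb3
F5 → F3
C5 → C3
Bb3 → Bb1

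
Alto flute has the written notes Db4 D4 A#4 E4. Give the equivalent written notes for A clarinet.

First find concert pitch: the alto flute sounds a perfect fourth below written, so Db4 D4 A#4 E4 sounds Ab3 A3 E#4 B3.
Then write for A clarinet: it sounds a minor third below written, so the part must be a minor third above concert.
Ab3 → Cb4
A3 → C4
E#4 → G#4
B3 → D4

Cb4 C4 G#4 D4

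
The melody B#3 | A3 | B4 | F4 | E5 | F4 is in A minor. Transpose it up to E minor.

From A up to E is a perfect fifth; apply that to each pitch.
B#3 becomes F##4
A3 becomes E4
B4 becomes F#5
F4 becomes C5
E5 becomes B5
F4 becomes C5

F##4 E4 F#5 C5 B5 C5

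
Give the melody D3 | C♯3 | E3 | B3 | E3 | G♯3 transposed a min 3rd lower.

D3: a third down reaches B, and 3 semitones makes it B2.
A minor third down from C#3 gives A#2.
A minor third down from E3 gives C#3.
A minor third down from B3 gives G#3.
E3 down a minor third is C#3.
G#3: a third down reaches E, and 3 semitones makes it E#3.

B2 A#2 C#3 G#3 C#3 E#3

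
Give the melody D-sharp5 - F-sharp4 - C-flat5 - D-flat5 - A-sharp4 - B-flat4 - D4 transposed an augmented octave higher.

D#5 gives D##6
F#4 gives F##5
Cb5 gives C6
Db5 gives D6
A#4 gives A##5
Bb4 gives B5
D4 gives D#5

D##6 F##5 C6 D6 A##5 B5 D#5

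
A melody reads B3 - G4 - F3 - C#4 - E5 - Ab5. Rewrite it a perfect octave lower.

B3 becomes B2
G4 becomes G3
F3 becomes F2
C#4 becomes C#3
E5 becomes E4
Ab5 becomes Ab4

B2 G3 F2 C#3 E4 Ab4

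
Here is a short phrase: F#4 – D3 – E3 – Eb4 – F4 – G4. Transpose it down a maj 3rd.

D4 Bb2 C3 Cb4 Db4 Eb4

F#4 gives D4
D3 gives Bb2
E3 gives C3
Eb4 gives Cb4
F4 gives Db4
G4 gives Eb4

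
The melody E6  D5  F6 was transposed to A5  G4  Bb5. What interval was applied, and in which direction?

down a perfect fifth

Take the first pair: E6 → A5. E to A spans 5 letter names, so the interval is some kind of fifth.
A5 to E6 is 7 semitones, which makes it a perfect fifth; the second version is lower, so the direction is down.
Checking another pair — F6 → Bb5 — gives the same interval.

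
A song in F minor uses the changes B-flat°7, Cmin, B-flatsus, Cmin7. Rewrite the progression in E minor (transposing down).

A°7 Bmin Asus Bmin7

F minor down to E minor is a minor second; each chord root moves by that interval while the quality stays the same.
B-flat°7: root B-flat down a minor second → A, giving A°7.
Cmin: root C down a minor second → B, giving Bmin.
B-flatsus: root B-flat down a minor second → A, giving Asus.
Cmin7: root C down a minor second → B, giving Bmin7.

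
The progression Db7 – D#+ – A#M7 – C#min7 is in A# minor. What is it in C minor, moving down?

Fbb7 F+ CM7 Ebmin7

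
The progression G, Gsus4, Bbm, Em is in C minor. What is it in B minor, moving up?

C minor up to B minor is a major seventh; each chord root moves by that interval while the quality stays the same.
G: root G up a major seventh → F#, giving F#.
Gsus4: root G up a major seventh → F#, giving F#sus4.
Bbm: root Bb up a major seventh → A, giving Am.
Em: root E up a major seventh → D#, giving D#m.

F# F#sus4 Am D#m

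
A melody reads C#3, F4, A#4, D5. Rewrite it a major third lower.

A2 Db4 F#4 Bb4

C#3: a third down reaches A, and 4 semitones makes it A2.
F4 down a major third is Db4.
A major third down from A#4 gives F#4.
A major third down from D5 gives Bb4.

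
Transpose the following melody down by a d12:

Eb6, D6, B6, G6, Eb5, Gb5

Eb6 becomes A4
D6 becomes G#4
B6 becomes E#5
G6 becomes C#5
Eb5 becomes A3
Gb5 becomes C4

A4 G#4 E#5 C#5 A3 C4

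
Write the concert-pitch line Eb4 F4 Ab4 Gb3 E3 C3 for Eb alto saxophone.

C5 D5 F5 Eb4 C#4 A3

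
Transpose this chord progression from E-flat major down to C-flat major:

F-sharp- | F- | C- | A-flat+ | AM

E-flat major down to C-flat major is a major third; each chord root moves by that interval while the quality stays the same.
F-sharp-: root F-sharp down a major third → D, giving D-.
F-: root F down a major third → Db, giving Db-.
C-: root C down a major third → Ab, giving Ab-.
A-flat+: root A-flat down a major third → Fb, giving Fb+.
AM: root A down a major third → F, giving FM.

D- Db- Ab- Fb+ FM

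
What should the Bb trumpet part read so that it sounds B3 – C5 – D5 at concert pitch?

C#4 D5 E5

The Bb trumpet sounds a major second below written, so the written part must be a major second above concert — transpose each note up.
B3 → C#4
C5 → D5
D5 → E5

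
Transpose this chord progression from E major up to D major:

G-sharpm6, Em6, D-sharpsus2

F#m6 Dm6 C#sus2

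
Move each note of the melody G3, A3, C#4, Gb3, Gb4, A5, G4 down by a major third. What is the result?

Eb3 F3 A3 Ebb3 Ebb4 F5 Eb4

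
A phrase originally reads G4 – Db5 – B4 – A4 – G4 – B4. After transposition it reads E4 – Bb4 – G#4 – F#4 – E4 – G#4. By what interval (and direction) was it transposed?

down a minor third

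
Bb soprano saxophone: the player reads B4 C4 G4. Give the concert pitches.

A4 Bb3 F4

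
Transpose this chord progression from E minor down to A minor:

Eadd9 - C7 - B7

Aadd9 F7 E7

E minor down to A minor is a perfect fifth; each chord root moves by that interval while the quality stays the same.
Eadd9: root E down a perfect fifth → A, giving Aadd9.
C7: root C down a perfect fifth → F, giving F7.
B7: root B down a perfect fifth → E, giving E7.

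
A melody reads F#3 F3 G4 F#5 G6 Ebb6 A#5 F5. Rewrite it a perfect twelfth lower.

B1 Bb1 C3 B3 C5 Abb4 D#4 Bb3

F#3 → B1
F3 → Bb1
G4 → C3
F#5 → B3
G6 → C5
Ebb6 → Abb4
A#5 → D#4
F5 → Bb3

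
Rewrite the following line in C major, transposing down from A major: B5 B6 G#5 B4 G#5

D5 D6 B4 D4 B4

From A down to C is a major sixth; apply that to each pitch.
B5 → D5
B6 → D6
G#5 → B4
B4 → D4
G#5 → B4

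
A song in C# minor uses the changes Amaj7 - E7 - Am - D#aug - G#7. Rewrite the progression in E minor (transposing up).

Cmaj7 G7 Cm F#aug B7

C# minor up to E minor is a minor third; each chord root moves by that interval while the quality stays the same.
Amaj7: root A up a minor third → C, giving Cmaj7.
E7: root E up a minor third → G, giving G7.
Am: root A up a minor third → C, giving Cm.
D#aug: root D# up a minor third → F#, giving F#aug.
G#7: root G# up a minor third → B, giving B7.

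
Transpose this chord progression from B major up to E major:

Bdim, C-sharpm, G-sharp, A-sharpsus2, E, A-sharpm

B major up to E major is a perfect fourth; each chord root moves by that interval while the quality stays the same.
Bdim: root B up a perfect fourth → E, giving Edim.
C-sharpm: root C-sharp up a perfect fourth → F#, giving F#m.
G-sharp: root G-sharp up a perfect fourth → C#, giving C#.
A-sharpsus2: root A-sharp up a perfect fourth → D#, giving D#sus2.
E: root E up a perfect fourth → A, giving A.
A-sharpm: root A-sharp up a perfect fourth → D#, giving D#m.

Edim F#m C# D#sus2 A D#m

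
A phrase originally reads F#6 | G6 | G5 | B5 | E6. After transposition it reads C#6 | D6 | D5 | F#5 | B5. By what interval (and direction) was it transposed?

down a perfect fourth

Take the first pair: F#6 → C#6. F to C spans 4 letter names, so the interval is some kind of fourth.
C#6 to F#6 is 5 semitones, which makes it a perfect fourth; the second version is lower, so the direction is down.
Checking another pair — E6 → B5 — gives the same interval.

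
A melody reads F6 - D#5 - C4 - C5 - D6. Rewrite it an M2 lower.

Eb6 C#5 Bb3 Bb4 C6

A major second down from F6 gives Eb6.
D#5: a second down reaches C, and 2 semitones makes it C#5.
C4: a second down reaches B, and 2 semitones makes it Bb3.
C5: a second down reaches B, and 2 semitones makes it Bb4.
D6 down a major second is C6.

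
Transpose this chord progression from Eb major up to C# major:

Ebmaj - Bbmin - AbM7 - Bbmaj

C#maj G#min F#M7 G#maj

Eb major up to C# major is an augmented sixth; each chord root moves by that interval while the quality stays the same.
Ebmaj: root Eb up an augmented sixth → C#, giving C#maj.
Bbmin: root Bb up an augmented sixth → G#, giving G#min.
AbM7: root Ab up an augmented sixth → F#, giving F#M7.
Bbmaj: root Bb up an augmented sixth → G#, giving G#maj.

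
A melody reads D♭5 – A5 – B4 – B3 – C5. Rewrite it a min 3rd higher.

Db5 -> Fb5
A5 -> C6
B4 -> D5
B3 -> D4
C5 -> Eb5

Fb5 C6 D5 D4 Eb5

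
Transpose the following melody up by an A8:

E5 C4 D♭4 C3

E#6 C#5 D5 C#4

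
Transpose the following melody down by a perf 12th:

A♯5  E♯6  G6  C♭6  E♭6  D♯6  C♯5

A#5 becomes D#4
E#6 becomes A#4
G6 becomes C5
Cb6 becomes Fb4
Eb6 becomes Ab4
D#6 becomes G#4
C#5 becomes F#3

D#4 A#4 C5 Fb4 Ab4 G#4 F#3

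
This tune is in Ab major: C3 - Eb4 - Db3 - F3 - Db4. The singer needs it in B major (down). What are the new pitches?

From Ab down to B is a diminished seventh; apply that to each pitch.
C3 to D#2
Eb4 to F#3
Db3 to E2
F3 to G#2
Db4 to E3

D#2 F#3 E2 G#2 E3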